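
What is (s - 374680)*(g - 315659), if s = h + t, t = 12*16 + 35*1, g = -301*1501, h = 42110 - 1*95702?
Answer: 328507415700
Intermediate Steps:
h = -53592 (h = 42110 - 95702 = -53592)
g = -451801
t = 227 (t = 192 + 35 = 227)
s = -53365 (s = -53592 + 227 = -53365)
(s - 374680)*(g - 315659) = (-53365 - 374680)*(-451801 - 315659) = -428045*(-767460) = 328507415700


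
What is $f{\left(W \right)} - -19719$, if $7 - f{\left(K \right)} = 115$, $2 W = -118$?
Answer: $19611$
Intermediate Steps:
$W = -59$ ($W = \frac{1}{2} \left(-118\right) = -59$)
$f{\left(K \right)} = -108$ ($f{\left(K \right)} = 7 - 115 = -108$)
$f{\left(W \right)} - -19719 = -108 - -19719 = -108 + 19719 = 19611$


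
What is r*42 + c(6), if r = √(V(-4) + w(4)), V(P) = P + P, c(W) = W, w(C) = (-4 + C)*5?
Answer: 6 + 84*I*√2 ≈ 6.0 + 118.79*I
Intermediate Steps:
w(C) = -20 + 5*C
V(P) = 2*P
r = 2*I*√2 (r = √(2*(-4) + (-20 + 5*4)) = √(-8 + (-20 + 20)) = √(-8 + 0) = √(-8) = 2*I*√2 ≈ 2.8284*I)
r*42 + c(6) = (2*I*√2)*42 + 6 = 84*I*√2 + 6 = 6 + 84*I*√2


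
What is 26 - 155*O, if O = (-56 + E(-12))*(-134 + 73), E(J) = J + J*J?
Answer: 718606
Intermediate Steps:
E(J) = J + J²
O = -4636 (O = (-56 - 12*(1 - 12))*(-134 + 73) = (-56 - 12*(-11))*(-61) = (-56 + 132)*(-61) = 76*(-61) = -4636)
26 - 155*O = 26 - 155*(-4636) = 26 + 718580 = 718606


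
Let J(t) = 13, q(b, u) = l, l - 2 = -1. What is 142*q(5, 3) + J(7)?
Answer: 155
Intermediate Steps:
l = 1 (l = 2 - 1 = 1)
q(b, u) = 1
142*q(5, 3) + J(7) = 142*1 + 13 = 142 + 13 = 155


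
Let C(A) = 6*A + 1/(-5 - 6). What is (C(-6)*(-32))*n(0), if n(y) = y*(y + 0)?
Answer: 0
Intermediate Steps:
n(y) = y**2 (n(y) = y*y = y**2)
C(A) = -1/11 + 6*A (C(A) = 6*A + 1/(-11) = 6*A - 1/11 = -1/11 + 6*A)
(C(-6)*(-32))*n(0) = ((-1/11 + 6*(-6))*(-32))*0**2 = ((-1/11 - 36)*(-32))*0 = -397/11*(-32)*0 = (12704/11)*0 = 0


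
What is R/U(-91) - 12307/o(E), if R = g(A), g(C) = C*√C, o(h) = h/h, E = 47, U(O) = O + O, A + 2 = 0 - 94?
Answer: -12307 + 192*I*√6/91 ≈ -12307.0 + 5.1682*I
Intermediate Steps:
A = -96 (A = -2 + (0 - 94) = -2 - 94 = -96)
U(O) = 2*O
o(h) = 1
g(C) = C^(3/2)
R = -384*I*√6 (R = (-96)^(3/2) = -384*I*√6 ≈ -940.6*I)
R/U(-91) - 12307/o(E) = (-384*I*√6)/((2*(-91))) - 12307/1 = -384*I*√6/(-182) - 12307*1 = -384*I*√6*(-1/182) - 12307 = 192*I*√6/91 - 12307 = -12307 + 192*I*√6/91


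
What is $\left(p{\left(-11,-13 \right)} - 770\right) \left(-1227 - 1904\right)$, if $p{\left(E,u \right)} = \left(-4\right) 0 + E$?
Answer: $2445311$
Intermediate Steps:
$p{\left(E,u \right)} = E$ ($p{\left(E,u \right)} = 0 + E = E$)
$\left(p{\left(-11,-13 \right)} - 770\right) \left(-1227 - 1904\right) = \left(-11 - 770\right) \left(-1227 - 1904\right) = \left(-781\right) \left(-3131\right) = 2445311$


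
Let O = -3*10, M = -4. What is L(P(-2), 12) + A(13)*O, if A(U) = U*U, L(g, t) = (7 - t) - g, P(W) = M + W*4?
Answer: -5063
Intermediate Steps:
P(W) = -4 + 4*W (P(W) = -4 + W*4 = -4 + 4*W)
L(g, t) = 7 - g - t
A(U) = U²
O = -30
L(P(-2), 12) + A(13)*O = (7 - (-4 + 4*(-2)) - 1*12) + 13²*(-30) = (7 - (-4 - 8) - 12) + 169*(-30) = (7 - 1*(-12) - 12) - 5070 = (7 + 12 - 12) - 5070 = 7 - 5070 = -5063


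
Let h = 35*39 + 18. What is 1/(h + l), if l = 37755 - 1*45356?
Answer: -1/6218 ≈ -0.00016082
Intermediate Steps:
l = -7601 (l = 37755 - 45356 = -7601)
h = 1383 (h = 1365 + 18 = 1383)
1/(h + l) = 1/(1383 - 7601) = 1/(-6218) = -1/6218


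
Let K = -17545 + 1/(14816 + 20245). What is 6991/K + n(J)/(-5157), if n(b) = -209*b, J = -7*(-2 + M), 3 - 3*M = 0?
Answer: -364082260835/3172304023308 ≈ -0.11477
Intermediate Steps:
M = 1 (M = 1 - 1/3*0 = 1 + 0 = 1)
K = -615145244/35061 (K = -17545 + 1/35061 = -615145244/35061 ≈ -17545.)
J = 7 (J = -7*(-2 + 1) = -7*(-1) = 7)
6991/K + n(J)/(-5157) = 6991/(-615145244/35061) - 209*7/(-5157) = 6991*(-35061/615145244) - 1463*(-1/5157) = -245111451/615145244 + 1463/5157 = -364082260835/3172304023308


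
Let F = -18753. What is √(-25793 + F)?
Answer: I*√44546 ≈ 211.06*I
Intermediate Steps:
√(-25793 + F) = √(-25793 - 18753) = √(-44546) = I*√44546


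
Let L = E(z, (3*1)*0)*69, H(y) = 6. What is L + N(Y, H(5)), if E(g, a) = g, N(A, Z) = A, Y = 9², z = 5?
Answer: 426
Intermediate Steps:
Y = 81
L = 345 (L = 5*69 = 345)
L + N(Y, H(5)) = 345 + 81 = 426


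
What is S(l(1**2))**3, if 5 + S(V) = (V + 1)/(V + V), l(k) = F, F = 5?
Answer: -10648/125 ≈ -85.184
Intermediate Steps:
l(k) = 5
S(V) = -5 + (1 + V)/(2*V) (S(V) = -5 + (V + 1)/(V + V) = -5 + (1 + V)/((2*V)) = -5 + (1 + V)*(1/(2*V)) = -5 + (1 + V)/(2*V))
S(l(1**2))**3 = ((1/2)*(1 - 9*5)/5)**3 = ((1/2)*(1/5)*(1 - 45))**3 = ((1/2)*(1/5)*(-44))**3 = (-22/5)**3 = -10648/125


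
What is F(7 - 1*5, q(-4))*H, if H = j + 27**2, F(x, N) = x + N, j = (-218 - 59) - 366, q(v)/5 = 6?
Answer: 2752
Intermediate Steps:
q(v) = 30 (q(v) = 5*6 = 30)
j = -643 (j = -277 - 366 = -643)
F(x, N) = N + x
H = 86 (H = -643 + 27**2 = -643 + 729 = 86)
F(7 - 1*5, q(-4))*H = (30 + (7 - 1*5))*86 = (30 + (7 - 5))*86 = (30 + 2)*86 = 32*86 = 2752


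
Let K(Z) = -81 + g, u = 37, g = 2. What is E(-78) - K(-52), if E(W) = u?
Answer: 116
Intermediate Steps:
K(Z) = -79 (K(Z) = -81 + 2 = -79)
E(W) = 37
E(-78) - K(-52) = 37 - 1*(-79) = 37 + 79 = 116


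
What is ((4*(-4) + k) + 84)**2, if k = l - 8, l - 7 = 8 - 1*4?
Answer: 5041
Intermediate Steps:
l = 11 (l = 7 + (8 - 1*4) = 7 + (8 - 4) = 7 + 4 = 11)
k = 3 (k = 11 - 8 = 3)
((4*(-4) + k) + 84)**2 = ((4*(-4) + 3) + 84)**2 = ((-16 + 3) + 84)**2 = (-13 + 84)**2 = 71**2 = 5041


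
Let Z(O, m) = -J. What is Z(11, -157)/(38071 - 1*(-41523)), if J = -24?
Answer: 12/39797 ≈ 0.00030153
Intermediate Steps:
Z(O, m) = 24 (Z(O, m) = -1*(-24) = 24)
Z(11, -157)/(38071 - 1*(-41523)) = 24/(38071 - 1*(-41523)) = 24/(38071 + 41523) = 24/79594 = 24*(1/79594) = 12/39797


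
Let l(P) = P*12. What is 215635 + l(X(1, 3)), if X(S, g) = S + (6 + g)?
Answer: 215755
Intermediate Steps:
X(S, g) = 6 + S + g
l(P) = 12*P
215635 + l(X(1, 3)) = 215635 + 12*(6 + 1 + 3) = 215635 + 12*10 = 215635 + 120 = 215755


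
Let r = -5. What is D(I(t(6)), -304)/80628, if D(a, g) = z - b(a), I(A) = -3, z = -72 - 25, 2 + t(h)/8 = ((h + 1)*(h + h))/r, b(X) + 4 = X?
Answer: -15/13438 ≈ -0.0011162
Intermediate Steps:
b(X) = -4 + X
t(h) = -16 - 16*h*(1 + h)/5 (t(h) = -16 + 8*(((h + 1)*(h + h))/(-5)) = -16 + 8*(((1 + h)*(2*h))*(-⅕)) = -16 + 8*((2*h*(1 + h))*(-⅕)) = -16 + 8*(-2*h*(1 + h)/5) = -16 - 16*h*(1 + h)/5)
z = -97
D(a, g) = -93 - a (D(a, g) = -97 - (-4 + a) = -97 + (4 - a) = -93 - a)
D(I(t(6)), -304)/80628 = (-93 - 1*(-3))/80628 = (-93 + 3)*(1/80628) = -90*1/80628 = -15/13438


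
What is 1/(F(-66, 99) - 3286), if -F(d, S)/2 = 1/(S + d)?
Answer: -33/108440 ≈ -0.00030432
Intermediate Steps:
F(d, S) = -2/(S + d)
1/(F(-66, 99) - 3286) = 1/(-2/(99 - 66) - 3286) = 1/(-2/33 - 3286) = 1/(-108440/33) = -33/108440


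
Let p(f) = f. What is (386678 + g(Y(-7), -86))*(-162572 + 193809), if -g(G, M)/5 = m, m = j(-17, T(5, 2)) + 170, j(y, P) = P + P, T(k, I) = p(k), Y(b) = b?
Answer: 12050547386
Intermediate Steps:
T(k, I) = k
j(y, P) = 2*P
m = 180 (m = 2*5 + 170 = 10 + 170 = 180)
g(G, M) = -900 (g(G, M) = -5*180 = -900)
(386678 + g(Y(-7), -86))*(-162572 + 193809) = (386678 - 900)*(-162572 + 193809) = 385778*31237 = 12050547386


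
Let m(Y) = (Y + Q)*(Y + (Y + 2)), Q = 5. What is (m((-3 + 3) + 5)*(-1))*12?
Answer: -1440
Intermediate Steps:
m(Y) = (2 + 2*Y)*(5 + Y) (m(Y) = (Y + 5)*(Y + (Y + 2)) = (5 + Y)*(Y + (2 + Y)) = (5 + Y)*(2 + 2*Y) = (2 + 2*Y)*(5 + Y))
(m((-3 + 3) + 5)*(-1))*12 = ((10 + 2*((-3 + 3) + 5)**2 + 12*((-3 + 3) + 5))*(-1))*12 = ((10 + 2*(0 + 5)**2 + 12*(0 + 5))*(-1))*12 = ((10 + 2*5**2 + 12*5)*(-1))*12 = ((10 + 2*25 + 60)*(-1))*12 = ((10 + 50 + 60)*(-1))*12 = (120*(-1))*12 = -120*12 = -1440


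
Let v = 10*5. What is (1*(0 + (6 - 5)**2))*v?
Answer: 50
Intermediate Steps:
v = 50
(1*(0 + (6 - 5)**2))*v = (1*(0 + (6 - 5)**2))*50 = (1*(0 + 1**2))*50 = (1*(0 + 1))*50 = (1*1)*50 = 1*50 = 50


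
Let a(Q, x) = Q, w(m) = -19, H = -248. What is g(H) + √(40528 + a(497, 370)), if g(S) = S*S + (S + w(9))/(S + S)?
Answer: 30506251/496 + 5*√1641 ≈ 61707.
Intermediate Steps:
g(S) = S² + (-19 + S)/(2*S) (g(S) = S*S + (S - 19)/(S + S) = S² + (-19 + S)/((2*S)) = S² + (-19 + S)*(1/(2*S)) = S² + (-19 + S)/(2*S))
g(H) + √(40528 + a(497, 370)) = (½)*(-19 - 248 + 2*(-248)³)/(-248) + √(40528 + 497) = (½)*(-1/248)*(-19 - 248 + 2*(-15252992)) + √41025 = (½)*(-1/248)*(-19 - 248 - 30505984) + 5*√1641 = (½)*(-1/248)*(-30506251) + 5*√1641 = 30506251/496 + 5*√1641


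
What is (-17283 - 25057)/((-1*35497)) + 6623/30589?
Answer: 1530234891/1085817733 ≈ 1.4093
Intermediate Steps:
(-17283 - 25057)/((-1*35497)) + 6623/30589 = -42340/(-35497) + 6623*(1/30589) = -42340*(-1/35497) + 6623/30589 = 42340/35497 + 6623/30589 = 1530234891/1085817733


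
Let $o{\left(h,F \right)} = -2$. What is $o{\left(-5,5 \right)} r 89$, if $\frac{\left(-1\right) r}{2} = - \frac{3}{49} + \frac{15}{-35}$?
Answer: $- \frac{8544}{49} \approx -174.37$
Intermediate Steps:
$r = \frac{48}{49}$ ($r = - 2 \left(- \frac{3}{49} + \frac{15}{-35}\right) = - 2 \left(\left(-3\right) \frac{1}{49} + 15 \left(- \frac{1}{35}\right)\right) = - 2 \left(- \frac{3}{49} - \frac{3}{7}\right) = \left(-2\right) \left(- \frac{24}{49}\right) = \frac{48}{49} \approx 0.97959$)
$o{\left(-5,5 \right)} r 89 = \left(-2\right) \frac{48}{49} \cdot 89 = \left(- \frac{96}{49}\right) 89 = - \frac{8544}{49}$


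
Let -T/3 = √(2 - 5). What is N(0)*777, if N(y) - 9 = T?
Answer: 6993 - 2331*I*√3 ≈ 6993.0 - 4037.4*I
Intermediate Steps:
T = -3*I*√3 (T = -3*√(2 - 5) = -3*I*√3 ≈ -5.1962*I)
N(y) = 9 - 3*I*√3
N(0)*777 = (9 - 3*I*√3)*777 = 6993 - 2331*I*√3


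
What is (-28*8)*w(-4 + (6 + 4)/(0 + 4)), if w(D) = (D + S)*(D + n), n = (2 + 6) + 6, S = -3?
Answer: 12600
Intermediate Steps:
n = 14 (n = 8 + 6 = 14)
w(D) = (-3 + D)*(14 + D) (w(D) = (D - 3)*(D + 14) = (-3 + D)*(14 + D))
(-28*8)*w(-4 + (6 + 4)/(0 + 4)) = (-28*8)*(-42 + (-4 + (6 + 4)/(0 + 4))² + 11*(-4 + (6 + 4)/(0 + 4))) = -224*(-42 + (-4 + 10/4)² + 11*(-4 + 10/4)) = -224*(-42 + (-4 + 10*(¼))² + 11*(-4 + 10*(¼))) = -224*(-42 + (-4 + 5/2)² + 11*(-4 + 5/2)) = -224*(-42 + (-3/2)² + 11*(-3/2)) = -224*(-42 + 9/4 - 33/2) = -224*(-225/4) = 12600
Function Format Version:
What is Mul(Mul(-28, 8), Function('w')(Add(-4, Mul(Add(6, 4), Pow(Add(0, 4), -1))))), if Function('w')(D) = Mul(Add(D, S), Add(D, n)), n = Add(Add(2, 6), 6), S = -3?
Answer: 12600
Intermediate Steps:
n = 14 (n = Add(8, 6) = 14)
Function('w')(D) = Mul(Add(-3, D), Add(14, D)) (Function('w')(D) = Mul(Add(D, -3), Add(D, 14)) = Mul(Add(-3, D), Add(14, D)))
Mul(Mul(-28, 8), Function('w')(Add(-4, Mul(Add(6, 4), Pow(Add(0, 4), -1))))) = Mul(Mul(-28, 8), Add(-42, Pow(Add(-4, Mul(Add(6, 4), Pow(Add(0, 4), -1))), 2), Mul(11, Add(-4, Mul(Add(6, 4), Pow(Add(0, 4), -1)))))) = Mul(-224, Add(-42, Pow(Add(-4, Mul(10, Pow(4, -1))), 2), Mul(11, Add(-4, Mul(10, Pow(4, -1)))))) = Mul(-224, Add(-42, Pow(Add(-4, Mul(10, Rational(1, 4))), 2), Mul(11, Add(-4, Mul(10, Rational(1, 4)))))) = Mul(-224, Add(-42, Pow(Add(-4, Rational(5, 2)), 2), Mul(11, Add(-4, Rational(5, 2))))) = Mul(-224, Add(-42, Pow(Rational(-3, 2), 2), Mul(11, Rational(-3, 2)))) = Mul(-224, Add(-42, Rational(9, 4), Rational(-33, 2))) = Mul(-224, Rational(-225, 4)) = 12600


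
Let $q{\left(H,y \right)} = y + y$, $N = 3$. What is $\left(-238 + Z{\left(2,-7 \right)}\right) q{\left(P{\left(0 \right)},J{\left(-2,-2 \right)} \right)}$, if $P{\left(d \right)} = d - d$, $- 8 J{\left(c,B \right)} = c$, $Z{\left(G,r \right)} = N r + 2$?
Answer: $- \frac{257}{2} \approx -128.5$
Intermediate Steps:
$Z{\left(G,r \right)} = 2 + 3 r$ ($Z{\left(G,r \right)} = 3 r + 2 = 2 + 3 r$)
$J{\left(c,B \right)} = - \frac{c}{8}$
$P{\left(d \right)} = 0$
$q{\left(H,y \right)} = 2 y$
$\left(-238 + Z{\left(2,-7 \right)}\right) q{\left(P{\left(0 \right)},J{\left(-2,-2 \right)} \right)} = \left(-238 + \left(2 + 3 \left(-7\right)\right)\right) 2 \left(\left(- \frac{1}{8}\right) \left(-2\right)\right) = \left(-238 + \left(2 - 21\right)\right) 2 \cdot \frac{1}{4} = \left(-238 - 19\right) \frac{1}{2} = \left(-257\right) \frac{1}{2} = - \frac{257}{2}$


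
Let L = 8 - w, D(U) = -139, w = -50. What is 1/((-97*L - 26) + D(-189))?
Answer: -1/5791 ≈ -0.00017268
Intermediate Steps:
L = 58 (L = 8 - 1*(-50) = 8 + 50 = 58)
1/((-97*L - 26) + D(-189)) = 1/((-97*58 - 26) - 139) = 1/((-5626 - 26) - 139) = 1/(-5652 - 139) = 1/(-5791) = -1/5791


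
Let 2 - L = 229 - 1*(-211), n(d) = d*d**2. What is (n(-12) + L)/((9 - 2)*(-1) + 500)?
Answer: -2166/493 ≈ -4.3935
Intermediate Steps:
n(d) = d**3
L = -438 (L = 2 - (229 - 1*(-211)) = 2 - (229 + 211) = 2 - 1*440 = 2 - 440 = -438)
(n(-12) + L)/((9 - 2)*(-1) + 500) = ((-12)**3 - 438)/((9 - 2)*(-1) + 500) = (-1728 - 438)/(7*(-1) + 500) = -2166/(-7 + 500) = -2166/493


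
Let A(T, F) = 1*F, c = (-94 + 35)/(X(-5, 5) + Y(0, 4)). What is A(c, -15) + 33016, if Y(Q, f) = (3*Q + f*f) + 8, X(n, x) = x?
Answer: 33001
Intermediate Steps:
Y(Q, f) = 8 + f² + 3*Q (Y(Q, f) = (3*Q + f²) + 8 = (f² + 3*Q) + 8 = 8 + f² + 3*Q)
c = -59/29 (c = (-94 + 35)/(5 + (8 + 4² + 3*0)) = -59/(5 + (8 + 16 + 0)) = -59/(5 + 24) = -59/29 ≈ -2.0345)
A(T, F) = F
A(c, -15) + 33016 = -15 + 33016 = 33001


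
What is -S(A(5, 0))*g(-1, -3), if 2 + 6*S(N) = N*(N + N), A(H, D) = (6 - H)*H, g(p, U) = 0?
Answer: 0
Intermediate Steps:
A(H, D) = H*(6 - H)
S(N) = -⅓ + N²/3 (S(N) = -⅓ + (N*(N + N))/6 = -⅓ + (N*(2*N))/6 = -⅓ + (2*N²)/6 = -⅓ + N²/3)
-S(A(5, 0))*g(-1, -3) = -(-⅓ + (5*(6 - 1*5))²/3)*0 = -(-⅓ + (5*(6 - 5))²/3)*0 = -(-⅓ + (5*1)²/3)*0 = -(-⅓ + (⅓)*5²)*0 = -(-⅓ + (⅓)*25)*0 = -(-⅓ + 25/3)*0 = -8*0 = -1*0 = 0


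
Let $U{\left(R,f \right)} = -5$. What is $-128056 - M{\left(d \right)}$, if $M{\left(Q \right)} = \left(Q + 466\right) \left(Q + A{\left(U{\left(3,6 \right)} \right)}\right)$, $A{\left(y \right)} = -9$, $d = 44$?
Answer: $-145906$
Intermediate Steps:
$M{\left(Q \right)} = \left(-9 + Q\right) \left(466 + Q\right)$ ($M{\left(Q \right)} = \left(Q + 466\right) \left(Q - 9\right) = \left(466 + Q\right) \left(-9 + Q\right) = \left(-9 + Q\right) \left(466 + Q\right)$)
$-128056 - M{\left(d \right)} = -128056 - \left(-4194 + 44^{2} + 457 \cdot 44\right) = -128056 - \left(-4194 + 1936 + 20108\right) = -128056 - 17850 = -145906$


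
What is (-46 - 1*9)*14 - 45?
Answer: -815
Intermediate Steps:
(-46 - 1*9)*14 - 45 = (-46 - 9)*14 - 45 = -55*14 - 45 = -770 - 45 = -815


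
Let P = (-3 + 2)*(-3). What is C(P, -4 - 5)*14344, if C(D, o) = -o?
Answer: 129096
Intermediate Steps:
P = 3 (P = -1*(-3) = 3)
C(P, -4 - 5)*14344 = -(-4 - 5)*14344 = -1*(-9)*14344 = 9*14344 = 129096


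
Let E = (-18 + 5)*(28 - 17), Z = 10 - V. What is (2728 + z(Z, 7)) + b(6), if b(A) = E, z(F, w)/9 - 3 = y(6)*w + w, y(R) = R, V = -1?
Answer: 3053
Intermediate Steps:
Z = 11 (Z = 10 - 1*(-1) = 10 + 1 = 11)
z(F, w) = 27 + 63*w (z(F, w) = 27 + 9*(6*w + w) = 27 + 9*(7*w) = 27 + 63*w)
E = -143 (E = -13*11 = -143)
b(A) = -143
(2728 + z(Z, 7)) + b(6) = (2728 + (27 + 63*7)) - 143 = (2728 + (27 + 441)) - 143 = (2728 + 468) - 143 = 3196 - 143 = 3053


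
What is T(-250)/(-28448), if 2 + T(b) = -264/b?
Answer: 59/1778000 ≈ 3.3183e-5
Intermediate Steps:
T(b) = -2 - 264/b
T(-250)/(-28448) = (-2 - 264/(-250))/(-28448) = (-2 - 264*(-1/250))*(-1/28448) = (-2 + 132/125)*(-1/28448) = -118/125*(-1/28448) = 59/1778000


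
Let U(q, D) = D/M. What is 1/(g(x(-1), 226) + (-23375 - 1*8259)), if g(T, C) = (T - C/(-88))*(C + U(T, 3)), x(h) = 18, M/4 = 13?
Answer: -2288/61740317 ≈ -3.7058e-5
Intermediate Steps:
M = 52 (M = 4*13 = 52)
U(q, D) = D/52
g(T, C) = (3/52 + C)*(T + C/88) (g(T, C) = (T - C/(-88))*(C + (1/52)*3) = (T - C*(-1/88))*(C + 3/52) = (T + C/88)*(3/52 + C) = (3/52 + C)*(T + C/88))
1/(g(x(-1), 226) + (-23375 - 1*8259)) = 1/(((1/88)*226² + (3/52)*18 + (3/4576)*226 + 226*18) + (-23375 - 1*8259)) = 1/(((1/88)*51076 + 27/26 + 339/2288 + 4068) + (-23375 - 8259)) = 1/((12769/22 + 27/26 + 339/2288 + 4068) - 31634) = 1/(10638275/2288 - 31634) = 1/(-61740317/2288) = -2288/61740317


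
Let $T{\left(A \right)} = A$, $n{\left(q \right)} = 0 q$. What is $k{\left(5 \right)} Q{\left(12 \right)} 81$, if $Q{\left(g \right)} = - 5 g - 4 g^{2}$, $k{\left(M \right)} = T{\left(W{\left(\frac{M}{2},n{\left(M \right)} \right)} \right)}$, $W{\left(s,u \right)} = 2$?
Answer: $-103032$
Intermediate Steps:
$n{\left(q \right)} = 0$
$k{\left(M \right)} = 2$
$k{\left(5 \right)} Q{\left(12 \right)} 81 = 2 \left(\left(-1\right) 12 \left(5 + 4 \cdot 12\right)\right) 81 = 2 \left(\left(-1\right) 12 \left(5 + 48\right)\right) 81 = 2 \left(\left(-1\right) 12 \cdot 53\right) 81 = 2 \left(-636\right) 81 = \left(-1272\right) 81 = -103032$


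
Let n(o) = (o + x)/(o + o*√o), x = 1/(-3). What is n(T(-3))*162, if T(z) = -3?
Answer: 45 - 45*I*√3 ≈ 45.0 - 77.942*I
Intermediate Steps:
x = -⅓ (x = 1*(-⅓) = -⅓ ≈ -0.33333)
n(o) = (-⅓ + o)/(o + o^(3/2)) (n(o) = (o - ⅓)/(o + o*√o) = (-⅓ + o)/(o + o^(3/2)))
n(T(-3))*162 = ((-⅓ - 3)/(-3 + (-3)^(3/2)))*162 = (-10/3/(-3 - 3*I*√3))*162 = -10/(3*(-3 - 3*I*√3))*162 = -540/(-3 - 3*I*√3)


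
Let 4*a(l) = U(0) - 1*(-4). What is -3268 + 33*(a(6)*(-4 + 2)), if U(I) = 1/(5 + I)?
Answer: -33373/10 ≈ -3337.3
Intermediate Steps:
a(l) = 21/20 (a(l) = (1/(5 + 0) - 1*(-4))/4 = (1/5 + 4)/4 = (1/4)*(21/5) = 21/20)
-3268 + 33*(a(6)*(-4 + 2)) = -3268 + 33*(21*(-4 + 2)/20) = -3268 + 33*((21/20)*(-2)) = -3268 + 33*(-21/10) = -3268 - 693/10 = -33373/10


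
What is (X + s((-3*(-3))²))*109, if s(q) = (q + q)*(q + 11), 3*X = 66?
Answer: 1626934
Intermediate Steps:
X = 22 (X = (⅓)*66 = 22)
s(q) = 2*q*(11 + q) (s(q) = (2*q)*(11 + q) = 2*q*(11 + q))
(X + s((-3*(-3))²))*109 = (22 + 2*(-3*(-3))²*(11 + (-3*(-3))²))*109 = (22 + 2*9²*(11 + 9²))*109 = (22 + 2*81*(11 + 81))*109 = (22 + 2*81*92)*109 = (22 + 14904)*109 = 14926*109 = 1626934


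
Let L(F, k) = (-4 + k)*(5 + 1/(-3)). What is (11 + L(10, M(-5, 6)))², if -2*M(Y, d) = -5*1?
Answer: 16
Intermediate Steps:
M(Y, d) = 5/2 (M(Y, d) = -(-5)/2 = -½*(-5) = 5/2)
L(F, k) = -56/3 + 14*k/3 (L(F, k) = (-4 + k)*(5 - ⅓) = (-4 + k)*(14/3) = -56/3 + 14*k/3)
(11 + L(10, M(-5, 6)))² = (11 + (-56/3 + (14/3)*(5/2)))² = (11 + (-56/3 + 35/3))² = (11 - 7)² = 4² = 16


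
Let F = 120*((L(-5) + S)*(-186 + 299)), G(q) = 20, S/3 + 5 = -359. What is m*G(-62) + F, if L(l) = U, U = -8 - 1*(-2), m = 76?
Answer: -14887360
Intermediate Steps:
S = -1092 (S = -15 + 3*(-359) = -15 - 1077 = -1092)
U = -6 (U = -8 + 2 = -6)
L(l) = -6
F = -14888880 (F = 120*((-6 - 1092)*(-186 + 299)) = 120*(-1098*113) = 120*(-124074) = -14888880)
m*G(-62) + F = 76*20 - 14888880 = 1520 - 14888880 = -14887360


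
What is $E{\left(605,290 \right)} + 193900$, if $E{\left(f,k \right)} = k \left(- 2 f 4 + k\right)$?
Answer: $-1125600$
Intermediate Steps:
$E{\left(f,k \right)} = k \left(k - 8 f\right)$ ($E{\left(f,k \right)} = k \left(- 8 f + k\right) = k \left(k - 8 f\right)$)
$E{\left(605,290 \right)} + 193900 = 290 \left(290 - 4840\right) + 193900 = 290 \left(-4550\right) + 193900 = -1319500 + 193900 = -1125600$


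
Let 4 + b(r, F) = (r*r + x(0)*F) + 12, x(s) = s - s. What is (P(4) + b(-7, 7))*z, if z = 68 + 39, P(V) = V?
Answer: 6527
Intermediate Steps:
x(s) = 0
b(r, F) = 8 + r² (b(r, F) = -4 + ((r*r + 0*F) + 12) = -4 + ((r² + 0) + 12) = -4 + (r² + 12) = -4 + (12 + r²) = 8 + r²)
z = 107
(P(4) + b(-7, 7))*z = (4 + (8 + (-7)²))*107 = (4 + (8 + 49))*107 = (4 + 57)*107 = 61*107 = 6527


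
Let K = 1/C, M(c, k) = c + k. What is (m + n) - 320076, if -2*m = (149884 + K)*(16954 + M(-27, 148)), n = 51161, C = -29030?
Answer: -14862240193365/11612 ≈ -1.2799e+9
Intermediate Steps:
K = -1/29030 (K = 1/(-29030) = -1/29030 ≈ -3.4447e-5)
m = -14859117552385/11612 (m = -(149884 - 1/29030)*(16954 + (-27 + 148))/2 = -4351132519*(16954 + 121)/58060 = -4351132519*17075/58060 = -½*14859117552385/5806 = -14859117552385/11612 ≈ -1.2796e+9)
(m + n) - 320076 = (-14859117552385/11612 + 51161) - 320076 = -14858523470853/11612 - 320076 = -14862240193365/11612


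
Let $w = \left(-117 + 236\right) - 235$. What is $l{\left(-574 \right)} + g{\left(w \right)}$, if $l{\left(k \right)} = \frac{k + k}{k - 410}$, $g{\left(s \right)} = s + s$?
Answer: $- \frac{1385}{6} \approx -230.83$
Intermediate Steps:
$w = -116$ ($w = 119 - 235 = -116$)
$g{\left(s \right)} = 2 s$
$l{\left(k \right)} = \frac{2 k}{-410 + k}$
$l{\left(-574 \right)} + g{\left(w \right)} = 2 \left(-574\right) \frac{1}{-410 - 574} + 2 \left(-116\right) = 2 \left(-574\right) \frac{1}{-984} - 232 = 2 \left(-574\right) \left(- \frac{1}{984}\right) - 232 = \frac{7}{6} - 232 = - \frac{1385}{6}$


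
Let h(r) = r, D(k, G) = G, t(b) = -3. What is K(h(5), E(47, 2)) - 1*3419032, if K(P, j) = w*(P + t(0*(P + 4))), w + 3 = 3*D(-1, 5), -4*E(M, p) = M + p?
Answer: -3419008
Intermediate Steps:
E(M, p) = -M/4 - p/4 (E(M, p) = -(M + p)/4 = -M/4 - p/4)
w = 12 (w = -3 + 3*5 = -3 + 15 = 12)
K(P, j) = -36 + 12*P (K(P, j) = 12*(P - 3) = 12*(-3 + P) = -36 + 12*P)
K(h(5), E(47, 2)) - 1*3419032 = (-36 + 12*5) - 1*3419032 = (-36 + 60) - 3419032 = 24 - 3419032 = -3419008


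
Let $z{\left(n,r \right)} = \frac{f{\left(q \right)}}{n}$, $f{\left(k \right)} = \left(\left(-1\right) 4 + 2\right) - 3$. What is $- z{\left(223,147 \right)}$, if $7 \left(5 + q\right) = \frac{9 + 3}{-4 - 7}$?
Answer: $\frac{5}{223} \approx 0.022422$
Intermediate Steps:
$q = - \frac{397}{77}$ ($q = -5 + \frac{\left(9 + 3\right) \frac{1}{-4 - 7}}{7} = -5 + \frac{12 \frac{1}{-11}}{7} = -5 + \frac{12 \left(- \frac{1}{11}\right)}{7} = -5 + \frac{1}{7} \left(- \frac{12}{11}\right) = -5 - \frac{12}{77} = - \frac{397}{77} \approx -5.1558$)
$f{\left(k \right)} = -5$ ($f{\left(k \right)} = \left(-4 + 2\right) - 3 = -2 - 3 = -5$)
$z{\left(n,r \right)} = - \frac{5}{n}$
$- z{\left(223,147 \right)} = - \frac{-5}{223} = \left(-1\right) \left(- \frac{5}{223}\right) = \frac{5}{223}$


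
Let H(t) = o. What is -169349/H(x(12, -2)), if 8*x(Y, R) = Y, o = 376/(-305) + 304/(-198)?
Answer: 5113493055/83584 ≈ 61178.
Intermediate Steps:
o = -83584/30195 (o = 376*(-1/305) + 304*(-1/198) = -376/305 - 152/99 = -83584/30195 ≈ -2.7681)
x(Y, R) = Y/8
H(t) = -83584/30195
-169349/H(x(12, -2)) = -169349/(-83584/30195) = -169349*(-30195/83584) = 5113493055/83584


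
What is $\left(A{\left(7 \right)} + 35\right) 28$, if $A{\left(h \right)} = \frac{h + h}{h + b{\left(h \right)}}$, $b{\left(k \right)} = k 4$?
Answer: $\frac{4956}{5} \approx 991.2$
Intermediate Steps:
$b{\left(k \right)} = 4 k$
$A{\left(h \right)} = \frac{2}{5}$ ($A{\left(h \right)} = \frac{h + h}{h + 4 h} = \frac{2 h}{5 h} = 2 h \frac{1}{5 h} = \frac{2}{5}$)
$\left(A{\left(7 \right)} + 35\right) 28 = \left(\frac{2}{5} + 35\right) 28 = \frac{177}{5} \cdot 28 = \frac{4956}{5}$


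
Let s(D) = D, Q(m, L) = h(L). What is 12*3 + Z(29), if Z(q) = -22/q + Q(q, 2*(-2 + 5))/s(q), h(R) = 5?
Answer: 1027/29 ≈ 35.414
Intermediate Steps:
Q(m, L) = 5
Z(q) = -17/q (Z(q) = -22/q + 5/q = -17/q)
12*3 + Z(29) = 12*3 - 17/29 = 36 - 17*1/29 = 36 - 17/29 = 1027/29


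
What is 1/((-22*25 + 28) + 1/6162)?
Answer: -6162/3216563 ≈ -0.0019157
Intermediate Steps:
1/((-22*25 + 28) + 1/6162) = 1/((-550 + 28) + 1/6162) = 1/(-522 + 1/6162) = 1/(-3216563/6162) = -6162/3216563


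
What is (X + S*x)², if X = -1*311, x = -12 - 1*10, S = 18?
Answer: 499849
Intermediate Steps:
x = -22 (x = -12 - 10 = -22)
X = -311
(X + S*x)² = (-311 + 18*(-22))² = (-311 - 396)² = (-707)² = 499849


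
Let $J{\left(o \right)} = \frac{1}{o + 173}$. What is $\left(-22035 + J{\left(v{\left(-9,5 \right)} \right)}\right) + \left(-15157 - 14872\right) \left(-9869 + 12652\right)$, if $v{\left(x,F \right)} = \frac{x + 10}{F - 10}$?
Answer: $- \frac{72224129083}{864} \approx -8.3593 \cdot 10^{7}$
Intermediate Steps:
$v{\left(x,F \right)} = \frac{10 + x}{-10 + F}$
$J{\left(o \right)} = \frac{1}{173 + o}$
$\left(-22035 + J{\left(v{\left(-9,5 \right)} \right)}\right) + \left(-15157 - 14872\right) \left(-9869 + 12652\right) = \left(-22035 + \frac{1}{173 + \frac{10 - 9}{-10 + 5}}\right) + \left(-15157 - 14872\right) \left(-9869 + 12652\right) = \left(-22035 + \frac{1}{173 + \frac{1}{-5} \cdot 1}\right) - 83570707 = \left(-22035 + \frac{1}{173 - \frac{1}{5}}\right) - 83570707 = \left(-22035 + \frac{1}{\frac{864}{5}}\right) - 83570707 = \left(-22035 + \frac{5}{864}\right) - 83570707 = - \frac{19038235}{864} - 83570707 = - \frac{72224129083}{864}$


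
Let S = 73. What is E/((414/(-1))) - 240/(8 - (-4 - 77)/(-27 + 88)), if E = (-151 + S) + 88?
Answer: -3033325/117783 ≈ -25.754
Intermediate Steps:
E = 10 (E = (-151 + 73) + 88 = -78 + 88 = 10)
E/((414/(-1))) - 240/(8 - (-4 - 77)/(-27 + 88)) = 10/((414/(-1))) - 240/(8 - (-4 - 77)/(-27 + 88)) = 10/((414*(-1))) - 240/(8 - (-81)/61) = 10/(-414) - 240/(8 - (-81)/61) = 10*(-1/414) - 240/(8 - 1*(-81/61)) = -5/207 - 240/(8 + 81/61) = -5/207 - 240/569/61 = -5/207 - 240*61/569 = -5/207 - 14640/569 = -3033325/117783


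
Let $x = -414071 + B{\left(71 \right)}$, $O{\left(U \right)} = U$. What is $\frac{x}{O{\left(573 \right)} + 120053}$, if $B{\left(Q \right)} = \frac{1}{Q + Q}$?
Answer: $- \frac{58798081}{17128892} \approx -3.4327$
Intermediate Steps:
$B{\left(Q \right)} = \frac{1}{2 Q}$
$x = - \frac{58798081}{142}$ ($x = -414071 + \frac{1}{2 \cdot 71} = -414071 + \frac{1}{2} \cdot \frac{1}{71} = -414071 + \frac{1}{142} = - \frac{58798081}{142} \approx -4.1407 \cdot 10^{5}$)
$\frac{x}{O{\left(573 \right)} + 120053} = - \frac{58798081}{142 \left(573 + 120053\right)} = - \frac{58798081}{142 \cdot 120626} = \left(- \frac{58798081}{142}\right) \frac{1}{120626} = - \frac{58798081}{17128892}$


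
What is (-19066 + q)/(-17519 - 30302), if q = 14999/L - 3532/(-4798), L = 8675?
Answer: 396737419799/995218372825 ≈ 0.39864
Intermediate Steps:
q = 51302651/20811325 (q = 14999/8675 - 3532/(-4798) = 14999*(1/8675) - 3532*(-1/4798) = 14999/8675 + 1766/2399 = 51302651/20811325 ≈ 2.4651)
(-19066 + q)/(-17519 - 30302) = (-19066 + 51302651/20811325)/(-17519 - 30302) = -396737419799/20811325/(-47821) = -396737419799/20811325*(-1/47821) = 396737419799/995218372825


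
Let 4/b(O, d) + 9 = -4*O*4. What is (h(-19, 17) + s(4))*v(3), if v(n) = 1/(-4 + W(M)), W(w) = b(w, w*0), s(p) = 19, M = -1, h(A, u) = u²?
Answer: -539/6 ≈ -89.833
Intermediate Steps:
b(O, d) = 4/(-9 - 16*O) (b(O, d) = 4/(-9 - 4*O*4) = 4/(-9 - 16*O))
W(w) = -4/(9 + 16*w)
v(n) = -7/24 (v(n) = 1/(-4 - 4/(9 + 16*(-1))) = 1/(-4 - 4/(9 - 16)) = 1/(-4 - 4/(-7)) = 1/(-4 - 4*(-⅐)) = 1/(-4 + 4/7) = 1/(-24/7) = -7/24)
(h(-19, 17) + s(4))*v(3) = (17² + 19)*(-7/24) = (289 + 19)*(-7/24) = 308*(-7/24) = -539/6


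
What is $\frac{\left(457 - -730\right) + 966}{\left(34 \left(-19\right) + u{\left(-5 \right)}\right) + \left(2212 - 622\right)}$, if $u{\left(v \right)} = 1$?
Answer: $\frac{2153}{945} \approx 2.2783$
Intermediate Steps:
$\frac{\left(457 - -730\right) + 966}{\left(34 \left(-19\right) + u{\left(-5 \right)}\right) + \left(2212 - 622\right)} = \frac{\left(457 - -730\right) + 966}{\left(34 \left(-19\right) + 1\right) + \left(2212 - 622\right)} = \frac{\left(457 + 730\right) + 966}{\left(-646 + 1\right) + 1590} = \frac{1187 + 966}{-645 + 1590} = \frac{2153}{945}$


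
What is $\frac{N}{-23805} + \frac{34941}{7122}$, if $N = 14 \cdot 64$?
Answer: $\frac{275129731}{56513070} \approx 4.8684$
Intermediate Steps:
$N = 896$
$\frac{N}{-23805} + \frac{34941}{7122} = \frac{896}{-23805} + \frac{34941}{7122} = 896 \left(- \frac{1}{23805}\right) + 34941 \cdot \frac{1}{7122} = - \frac{896}{23805} + \frac{11647}{2374} = \frac{275129731}{56513070}$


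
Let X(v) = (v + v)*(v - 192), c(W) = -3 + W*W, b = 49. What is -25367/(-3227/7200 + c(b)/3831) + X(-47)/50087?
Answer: -11681971911342014/81858235927 ≈ -1.4271e+5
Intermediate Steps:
c(W) = -3 + W²
X(v) = 2*v*(-192 + v) (X(v) = (2*v)*(-192 + v) = 2*v*(-192 + v))
-25367/(-3227/7200 + c(b)/3831) + X(-47)/50087 = -25367/(-3227/7200 + (-3 + 49²)/3831) + (2*(-47)*(-192 - 47))/50087 = -25367/(-3227*1/7200 + (-3 + 2401)*(1/3831)) + (2*(-47)*(-239))*(1/50087) = -25367/(-3227/7200 + 2398*(1/3831)) + 22466*(1/50087) = -25367/(-3227/7200 + 2398/3831) + 22466/50087 = -25367/1634321/9194400 + 22466/50087 = -25367*9194400/1634321 + 22466/50087 = -233234344800/1634321 + 22466/50087 = -11681971911342014/81858235927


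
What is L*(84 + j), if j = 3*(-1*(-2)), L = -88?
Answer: -7920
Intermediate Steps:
j = 6 (j = 3*2 = 6)
L*(84 + j) = -88*(84 + 6) = -88*90 = -7920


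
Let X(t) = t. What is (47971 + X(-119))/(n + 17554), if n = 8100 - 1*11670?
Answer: 11963/3496 ≈ 3.4219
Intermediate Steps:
n = -3570 (n = 8100 - 11670 = -3570)
(47971 + X(-119))/(n + 17554) = (47971 - 119)/(-3570 + 17554) = 47852/13984 = 47852*(1/13984) = 11963/3496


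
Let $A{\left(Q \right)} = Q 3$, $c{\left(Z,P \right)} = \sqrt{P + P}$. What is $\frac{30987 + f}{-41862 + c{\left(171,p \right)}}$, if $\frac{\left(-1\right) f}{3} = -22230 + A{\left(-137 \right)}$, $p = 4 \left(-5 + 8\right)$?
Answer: $- \frac{69009507}{29207117} - \frac{3297 \sqrt{6}}{29207117} \approx -2.363$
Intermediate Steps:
$p = 12$ ($p = 4 \cdot 3 = 12$)
$c{\left(Z,P \right)} = \sqrt{2} \sqrt{P}$ ($c{\left(Z,P \right)} = \sqrt{2 P} = \sqrt{2} \sqrt{P}$)
$A{\left(Q \right)} = 3 Q$
$f = 67923$ ($f = - 3 \left(-22230 + 3 \left(-137\right)\right) = - 3 \left(-22230 - 411\right) = \left(-3\right) \left(-22641\right) = 67923$)
$\frac{30987 + f}{-41862 + c{\left(171,p \right)}} = \frac{30987 + 67923}{-41862 + \sqrt{2} \sqrt{12}} = \frac{98910}{-41862 + \sqrt{2} \cdot 2 \sqrt{3}} = \frac{98910}{-41862 + 2 \sqrt{6}}$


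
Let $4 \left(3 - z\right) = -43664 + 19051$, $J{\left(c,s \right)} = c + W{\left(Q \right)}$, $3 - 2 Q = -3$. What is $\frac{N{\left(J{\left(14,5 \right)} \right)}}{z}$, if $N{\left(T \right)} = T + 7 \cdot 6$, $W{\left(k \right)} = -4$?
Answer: $\frac{208}{24625} \approx 0.0084467$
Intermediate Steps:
$Q = 3$ ($Q = \frac{3}{2} - - \frac{3}{2} = \frac{3}{2} + \frac{3}{2} = 3$)
$J{\left(c,s \right)} = -4 + c$ ($J{\left(c,s \right)} = c - 4 = -4 + c$)
$N{\left(T \right)} = 42 + T$ ($N{\left(T \right)} = T + 42 = 42 + T$)
$z = \frac{24625}{4}$ ($z = 3 - \frac{-43664 + 19051}{4} = 3 - - \frac{24613}{4} = 3 + \frac{24613}{4} = \frac{24625}{4} \approx 6156.3$)
$\frac{N{\left(J{\left(14,5 \right)} \right)}}{z} = \frac{42 + \left(-4 + 14\right)}{\frac{24625}{4}} = \left(42 + 10\right) \frac{4}{24625} = 52 \cdot \frac{4}{24625} = \frac{208}{24625}$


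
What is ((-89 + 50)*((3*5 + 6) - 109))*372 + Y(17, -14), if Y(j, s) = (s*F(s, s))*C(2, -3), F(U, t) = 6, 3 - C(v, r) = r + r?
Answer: 1275948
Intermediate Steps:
C(v, r) = 3 - 2*r (C(v, r) = 3 - (r + r) = 3 - 2*r)
Y(j, s) = 54*s (Y(j, s) = (s*6)*(3 - 2*(-3)) = (6*s)*(3 + 6) = (6*s)*9 = 54*s)
((-89 + 50)*((3*5 + 6) - 109))*372 + Y(17, -14) = ((-89 + 50)*((3*5 + 6) - 109))*372 + 54*(-14) = -39*((15 + 6) - 109)*372 - 756 = -39*(21 - 109)*372 - 756 = -39*(-88)*372 - 756 = 3432*372 - 756 = 1276704 - 756 = 1275948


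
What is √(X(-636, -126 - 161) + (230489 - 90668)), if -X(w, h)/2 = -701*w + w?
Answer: I*√750579 ≈ 866.36*I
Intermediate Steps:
X(w, h) = 1400*w (X(w, h) = -2*(-701*w + w) = -(-1400)*w = 1400*w)
√(X(-636, -126 - 161) + (230489 - 90668)) = √(1400*(-636) + (230489 - 90668)) = √(-890400 + 139821) = √(-750579) = I*√750579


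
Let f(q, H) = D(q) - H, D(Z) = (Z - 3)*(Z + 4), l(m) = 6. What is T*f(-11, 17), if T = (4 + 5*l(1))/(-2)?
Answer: -1377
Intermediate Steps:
D(Z) = (-3 + Z)*(4 + Z)
f(q, H) = -12 + q + q² - H (f(q, H) = (-12 + q + q²) - H = -12 + q + q² - H)
T = -17 (T = (4 + 5*6)/(-2) = (4 + 30)*(-½) = 34*(-½) = -17)
T*f(-11, 17) = -17*(-12 - 11 + (-11)² - 1*17) = -17*(-12 - 11 + 121 - 17) = -17*81 = -1377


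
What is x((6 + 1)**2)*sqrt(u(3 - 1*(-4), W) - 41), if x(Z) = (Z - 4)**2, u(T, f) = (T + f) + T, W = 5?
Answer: 2025*I*sqrt(22) ≈ 9498.1*I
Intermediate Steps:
u(T, f) = f + 2*T
x(Z) = (-4 + Z)**2
x((6 + 1)**2)*sqrt(u(3 - 1*(-4), W) - 41) = (-4 + (6 + 1)**2)**2*sqrt((5 + 2*(3 - 1*(-4))) - 41) = (-4 + 7**2)**2*sqrt((5 + 2*(3 + 4)) - 41) = (-4 + 49)**2*sqrt((5 + 2*7) - 41) = 45**2*sqrt((5 + 14) - 41) = 2025*sqrt(19 - 41) = 2025*sqrt(-22) = 2025*(I*sqrt(22)) = 2025*I*sqrt(22)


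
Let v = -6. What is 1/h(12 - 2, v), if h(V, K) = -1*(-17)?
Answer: 1/17 ≈ 0.058824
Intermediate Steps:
h(V, K) = 17
1/h(12 - 2, v) = 1/17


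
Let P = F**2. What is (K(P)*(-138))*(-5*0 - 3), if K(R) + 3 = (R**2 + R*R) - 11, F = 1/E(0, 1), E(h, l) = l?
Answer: -4968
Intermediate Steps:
F = 1 (F = 1/1 = 1)
P = 1 (P = 1**2 = 1)
K(R) = -14 + 2*R**2 (K(R) = -3 + ((R**2 + R*R) - 11) = -3 + ((R**2 + R**2) - 11) = -3 + (2*R**2 - 11) = -3 + (-11 + 2*R**2) = -14 + 2*R**2)
(K(P)*(-138))*(-5*0 - 3) = ((-14 + 2*1**2)*(-138))*(-5*0 - 3) = ((-14 + 2*1)*(-138))*(0 - 3) = ((-14 + 2)*(-138))*(-3) = -12*(-138)*(-3) = 1656*(-3) = -4968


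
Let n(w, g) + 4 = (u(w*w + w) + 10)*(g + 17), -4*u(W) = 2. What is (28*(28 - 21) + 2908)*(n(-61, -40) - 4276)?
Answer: -13963344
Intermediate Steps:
u(W) = -½ (u(W) = -¼*2 = -½)
n(w, g) = 315/2 + 19*g/2 (n(w, g) = -4 + (-½ + 10)*(g + 17) = -4 + 19*(17 + g)/2 = -4 + (323/2 + 19*g/2) = 315/2 + 19*g/2)
(28*(28 - 21) + 2908)*(n(-61, -40) - 4276) = (28*(28 - 21) + 2908)*((315/2 + (19/2)*(-40)) - 4276) = (28*7 + 2908)*((315/2 - 380) - 4276) = (196 + 2908)*(-445/2 - 4276) = 3104*(-8997/2) = -13963344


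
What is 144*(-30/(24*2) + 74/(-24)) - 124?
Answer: -658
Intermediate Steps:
144*(-30/(24*2) + 74/(-24)) - 124 = 144*(-30/48 + 74*(-1/24)) - 124 = 144*(-30*1/48 - 37/12) - 124 = 144*(-5/8 - 37/12) - 124 = 144*(-89/24) - 124 = -534 - 124 = -658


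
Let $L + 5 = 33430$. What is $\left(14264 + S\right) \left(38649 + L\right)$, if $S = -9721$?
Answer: $327432182$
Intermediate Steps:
$L = 33425$ ($L = -5 + 33430 = 33425$)
$\left(14264 + S\right) \left(38649 + L\right) = \left(14264 - 9721\right) \left(38649 + 33425\right) = 4543 \cdot 72074 = 327432182$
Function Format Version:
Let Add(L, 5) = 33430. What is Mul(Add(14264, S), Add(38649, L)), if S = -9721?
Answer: 327432182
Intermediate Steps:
L = 33425 (L = Add(-5, 33430) = 33425)
Mul(Add(14264, S), Add(38649, L)) = Mul(Add(14264, -9721), Add(38649, 33425)) = Mul(4543, 72074) = 327432182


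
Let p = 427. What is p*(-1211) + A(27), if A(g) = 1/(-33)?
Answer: -17064202/33 ≈ -5.1710e+5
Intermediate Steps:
A(g) = -1/33
p*(-1211) + A(27) = 427*(-1211) - 1/33 = -517097 - 1/33 = -17064202/33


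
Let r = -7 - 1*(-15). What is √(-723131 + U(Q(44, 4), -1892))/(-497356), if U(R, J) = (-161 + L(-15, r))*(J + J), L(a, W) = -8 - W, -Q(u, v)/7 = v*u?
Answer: -I*√53363/497356 ≈ -0.00046446*I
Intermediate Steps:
Q(u, v) = -7*u*v (Q(u, v) = -7*v*u = -7*u*v)
r = 8 (r = -7 + 15 = 8)
U(R, J) = -354*J (U(R, J) = (-161 + (-8 - 1*8))*(J + J) = (-161 + (-8 - 8))*(2*J) = (-161 - 16)*(2*J) = -354*J)
√(-723131 + U(Q(44, 4), -1892))/(-497356) = √(-723131 - 354*(-1892))/(-497356) = √(-723131 + 669768)*(-1/497356) = √(-53363)*(-1/497356) = (I*√53363)*(-1/497356) = -I*√53363/497356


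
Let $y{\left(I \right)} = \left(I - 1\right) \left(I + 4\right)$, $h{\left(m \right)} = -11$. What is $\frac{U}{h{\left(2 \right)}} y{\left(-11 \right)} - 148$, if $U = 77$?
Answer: $-736$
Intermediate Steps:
$y{\left(I \right)} = \left(-1 + I\right) \left(4 + I\right)$
$\frac{U}{h{\left(2 \right)}} y{\left(-11 \right)} - 148 = \frac{77}{-11} \left(-4 + \left(-11\right)^{2} + 3 \left(-11\right)\right) - 148 = 77 \left(- \frac{1}{11}\right) \left(-4 + 121 - 33\right) - 148 = \left(-7\right) 84 - 148 = -588 - 148 = -736$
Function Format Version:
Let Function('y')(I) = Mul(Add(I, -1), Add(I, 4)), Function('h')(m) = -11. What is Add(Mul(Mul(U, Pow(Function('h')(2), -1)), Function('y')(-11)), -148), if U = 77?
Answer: -736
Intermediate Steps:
Function('y')(I) = Mul(Add(-1, I), Add(4, I))
Add(Mul(Mul(U, Pow(Function('h')(2), -1)), Function('y')(-11)), -148) = Add(Mul(Mul(77, Pow(-11, -1)), Add(-4, Pow(-11, 2), Mul(3, -11))), -148) = Add(Mul(Mul(77, Rational(-1, 11)), Add(-4, 121, -33)), -148) = Add(Mul(-7, 84), -148) = Add(-588, -148) = -736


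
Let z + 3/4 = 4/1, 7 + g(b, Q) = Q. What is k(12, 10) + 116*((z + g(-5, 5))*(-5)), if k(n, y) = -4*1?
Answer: -729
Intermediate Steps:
k(n, y) = -4
g(b, Q) = -7 + Q
z = 13/4 (z = -3/4 + 4/1 = -3/4 + 4*1 = -3/4 + 4 = 13/4 ≈ 3.2500)
k(12, 10) + 116*((z + g(-5, 5))*(-5)) = -4 + 116*((13/4 + (-7 + 5))*(-5)) = -4 + 116*((13/4 - 2)*(-5)) = -4 + 116*((5/4)*(-5)) = -4 + 116*(-25/4) = -4 - 725 = -729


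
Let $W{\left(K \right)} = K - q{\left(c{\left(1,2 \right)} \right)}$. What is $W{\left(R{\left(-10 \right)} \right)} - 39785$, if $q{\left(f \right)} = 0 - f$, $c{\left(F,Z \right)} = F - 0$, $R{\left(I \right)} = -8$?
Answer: $-39792$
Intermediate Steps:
$c{\left(F,Z \right)} = F$ ($c{\left(F,Z \right)} = F + 0 = F$)
$q{\left(f \right)} = - f$
$W{\left(K \right)} = 1 + K$ ($W{\left(K \right)} = K - \left(-1\right) 1 = K - -1 = K + 1 = 1 + K$)
$W{\left(R{\left(-10 \right)} \right)} - 39785 = \left(1 - 8\right) - 39785 = -7 - 39785 = -39792$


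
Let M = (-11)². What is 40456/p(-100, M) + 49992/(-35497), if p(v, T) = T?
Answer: 130001600/390467 ≈ 332.94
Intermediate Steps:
M = 121
40456/p(-100, M) + 49992/(-35497) = 40456/121 + 49992/(-35497) = 40456*(1/121) + 49992*(-1/35497) = 40456/121 - 49992/35497 = 130001600/390467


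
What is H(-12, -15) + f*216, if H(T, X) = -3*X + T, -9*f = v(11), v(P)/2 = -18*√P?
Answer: 33 + 864*√11 ≈ 2898.6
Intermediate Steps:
v(P) = -36*√P (v(P) = 2*(-18*√P) = -36*√P)
f = 4*√11 (f = -(-4)*√11 = 4*√11 ≈ 13.266)
H(T, X) = T - 3*X
H(-12, -15) + f*216 = (-12 - 3*(-15)) + (4*√11)*216 = (-12 + 45) + 864*√11 = 33 + 864*√11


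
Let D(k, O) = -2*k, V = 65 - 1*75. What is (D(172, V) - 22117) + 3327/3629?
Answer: -81507642/3629 ≈ -22460.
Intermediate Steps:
V = -10 (V = 65 - 75 = -10)
(D(172, V) - 22117) + 3327/3629 = (-2*172 - 22117) + 3327/3629 = (-344 - 22117) + 3327*(1/3629) = -22461 + 3327/3629 = -81507642/3629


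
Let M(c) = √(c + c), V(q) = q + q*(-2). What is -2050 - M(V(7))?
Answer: -2050 - I*√14 ≈ -2050.0 - 3.7417*I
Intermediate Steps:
V(q) = -q (V(q) = q - 2*q = -q)
M(c) = √2*√c (M(c) = √(2*c) = √2*√c)
-2050 - M(V(7)) = -2050 - √2*√(-1*7) = -2050 - √2*√(-7) = -2050 - √2*I*√7 = -2050 - I*√14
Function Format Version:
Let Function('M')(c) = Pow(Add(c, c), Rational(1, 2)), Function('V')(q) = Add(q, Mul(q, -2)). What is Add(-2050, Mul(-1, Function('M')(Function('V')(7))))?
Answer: Add(-2050, Mul(-1, I, Pow(14, Rational(1, 2)))) ≈ Add(-2050.0, Mul(-3.7417, I))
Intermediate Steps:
Function('V')(q) = Mul(-1, q) (Function('V')(q) = Add(q, Mul(-2, q)) = Mul(-1, q))
Function('M')(c) = Mul(Pow(2, Rational(1, 2)), Pow(c, Rational(1, 2))) (Function('M')(c) = Pow(Mul(2, c), Rational(1, 2)) = Mul(Pow(2, Rational(1, 2)), Pow(c, Rational(1, 2))))
Add(-2050, Mul(-1, Function('M')(Function('V')(7)))) = Add(-2050, Mul(-1, Mul(Pow(2, Rational(1, 2)), Pow(Mul(-1, 7), Rational(1, 2))))) = Add(-2050, Mul(-1, Mul(Pow(2, Rational(1, 2)), Pow(-7, Rational(1, 2))))) = Add(-2050, Mul(-1, Mul(Pow(2, Rational(1, 2)), Mul(I, Pow(7, Rational(1, 2)))))) = Add(-2050, Mul(-1, Mul(I, Pow(14, Rational(1, 2))))) = Add(-2050, Mul(-1, I, Pow(14, Rational(1, 2))))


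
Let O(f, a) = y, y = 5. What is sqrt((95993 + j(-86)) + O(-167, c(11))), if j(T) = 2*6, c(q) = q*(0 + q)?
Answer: sqrt(96010) ≈ 309.85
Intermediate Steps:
c(q) = q**2 (c(q) = q*q = q**2)
O(f, a) = 5
j(T) = 12
sqrt((95993 + j(-86)) + O(-167, c(11))) = sqrt((95993 + 12) + 5) = sqrt(96005 + 5) = sqrt(96010)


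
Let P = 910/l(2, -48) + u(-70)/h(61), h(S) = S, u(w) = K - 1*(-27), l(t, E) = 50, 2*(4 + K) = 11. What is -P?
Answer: -11387/610 ≈ -18.667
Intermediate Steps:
K = 3/2 (K = -4 + (1/2)*11 = -4 + 11/2 = 3/2 ≈ 1.5000)
u(w) = 57/2 (u(w) = 3/2 - 1*(-27) = 3/2 + 27 = 57/2)
P = 11387/610 (P = 910/50 + (57/2)/61 = 910*(1/50) + (57/2)*(1/61) = 91/5 + 57/122 = 11387/610 ≈ 18.667)
-P = -1*11387/610 = -11387/610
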